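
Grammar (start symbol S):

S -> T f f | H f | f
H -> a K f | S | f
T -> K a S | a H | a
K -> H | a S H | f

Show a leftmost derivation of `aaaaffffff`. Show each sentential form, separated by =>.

S=>Hf=>aKff=>aHff=>aaKfff=>aaHfff=>aaaKffff=>aaaHffff=>aaaaKfffff=>aaaaHfffff=>aaaaffffff

S => Hf   [S -> H f]
Hf => aKff   [H -> a K f]
aKff => aHff   [K -> H]
aHff => aaKfff   [H -> a K f]
aaKfff => aaHfff   [K -> H]
aaHfff => aaaKffff   [H -> a K f]
aaaKffff => aaaHffff   [K -> H]
aaaHffff => aaaaKfffff   [H -> a K f]
aaaaKfffff => aaaaHfffff   [K -> H]
aaaaHfffff => aaaaffffff   [H -> f]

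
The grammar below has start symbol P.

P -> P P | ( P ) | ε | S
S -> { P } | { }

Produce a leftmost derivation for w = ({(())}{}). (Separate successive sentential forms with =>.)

P=>(P)=>(PP)=>(SP)=>({P}P)=>({(P)}P)=>({((P))}P)=>({(())}P)=>({(())}S)=>({(())}{})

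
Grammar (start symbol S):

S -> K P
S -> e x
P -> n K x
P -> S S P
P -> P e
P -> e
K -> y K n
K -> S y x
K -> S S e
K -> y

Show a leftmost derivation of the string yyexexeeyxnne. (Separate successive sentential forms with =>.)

S => KP => yKnP => yyKnnP => yySyxnnP => yyKPyxnnP => yySSePyxnnP => yyexSePyxnnP => yyexexePyxnnP => yyexexeeyxnnP => yyexexeeyxnne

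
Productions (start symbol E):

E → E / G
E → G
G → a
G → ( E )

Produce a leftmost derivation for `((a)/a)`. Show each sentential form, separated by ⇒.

E⇒G⇒(E)⇒(E/G)⇒(G/G)⇒((E)/G)⇒((G)/G)⇒((a)/G)⇒((a)/a)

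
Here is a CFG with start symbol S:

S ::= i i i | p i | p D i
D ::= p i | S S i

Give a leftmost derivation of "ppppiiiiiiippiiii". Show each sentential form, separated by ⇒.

S⇒pDi⇒pSSii⇒ppDiSii⇒ppSSiiSii⇒pppDiSiiSii⇒ppppiiSiiSii⇒ppppiiiiiiiSii⇒ppppiiiiiiipDiii⇒ppppiiiiiiippiiii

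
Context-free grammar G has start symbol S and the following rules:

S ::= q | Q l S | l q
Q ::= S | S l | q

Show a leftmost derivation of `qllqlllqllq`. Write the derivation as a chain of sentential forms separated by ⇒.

S ⇒ QlS   [S ::= Q l S]
QlS ⇒ qlS   [Q ::= q]
qlS ⇒ qlQlS   [S ::= Q l S]
qlQlS ⇒ qlSllS   [Q ::= S l]
qlSllS ⇒ qlQlSllS   [S ::= Q l S]
qlQlSllS ⇒ qlSllSllS   [Q ::= S l]
qlSllSllS ⇒ qllqllSllS   [S ::= l q]
qllqllSllS ⇒ qllqlllqllS   [S ::= l q]
qllqlllqllS ⇒ qllqlllqllq   [S ::= q]

S ⇒ QlS ⇒ qlS ⇒ qlQlS ⇒ qlSllS ⇒ qlQlSllS ⇒ qlSllSllS ⇒ qllqllSllS ⇒ qllqlllqllS ⇒ qllqlllqllq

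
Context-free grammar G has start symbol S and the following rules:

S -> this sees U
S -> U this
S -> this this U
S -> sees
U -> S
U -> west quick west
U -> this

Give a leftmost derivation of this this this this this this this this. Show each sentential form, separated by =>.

S => this this U   [S -> this this U]
this this U => this this S   [U -> S]
this this S => this this this this U   [S -> this this U]
this this this this U => this this this this S   [U -> S]
this this this this S => this this this this this this U   [S -> this this U]
this this this this this this U => this this this this this this S   [U -> S]
this this this this this this S => this this this this this this U this   [S -> U this]
this this this this this this U this => this this this this this this this this   [U -> this]

S => this this U => this this S => this this this this U => this this this this S => this this this this this this U => this this this this this this S => this this this this this this U this => this this this this this this this this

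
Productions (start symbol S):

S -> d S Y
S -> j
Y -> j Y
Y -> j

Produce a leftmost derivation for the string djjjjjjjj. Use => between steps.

S => dSY   [S -> d S Y]
dSY => djY   [S -> j]
djY => djjY   [Y -> j Y]
djjY => djjjY   [Y -> j Y]
djjjY => djjjjY   [Y -> j Y]
djjjjY => djjjjjY   [Y -> j Y]
djjjjjY => djjjjjjY   [Y -> j Y]
djjjjjjY => djjjjjjjY   [Y -> j Y]
djjjjjjjY => djjjjjjjj   [Y -> j]

S => dSY => djY => djjY => djjjY => djjjjY => djjjjjY => djjjjjjY => djjjjjjjY => djjjjjjjj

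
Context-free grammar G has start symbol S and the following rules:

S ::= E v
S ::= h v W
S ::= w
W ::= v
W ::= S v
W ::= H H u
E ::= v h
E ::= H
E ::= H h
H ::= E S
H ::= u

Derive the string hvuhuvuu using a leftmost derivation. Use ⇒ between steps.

S ⇒ hvW   [S ::= h v W]
hvW ⇒ hvHHu   [W ::= H H u]
hvHHu ⇒ hvESHu   [H ::= E S]
hvESHu ⇒ hvHhSHu   [E ::= H h]
hvHhSHu ⇒ hvuhSHu   [H ::= u]
hvuhSHu ⇒ hvuhEvHu   [S ::= E v]
hvuhEvHu ⇒ hvuhHvHu   [E ::= H]
hvuhHvHu ⇒ hvuhuvHu   [H ::= u]
hvuhuvHu ⇒ hvuhuvuu   [H ::= u]

S ⇒ hvW ⇒ hvHHu ⇒ hvESHu ⇒ hvHhSHu ⇒ hvuhSHu ⇒ hvuhEvHu ⇒ hvuhHvHu ⇒ hvuhuvHu ⇒ hvuhuvuu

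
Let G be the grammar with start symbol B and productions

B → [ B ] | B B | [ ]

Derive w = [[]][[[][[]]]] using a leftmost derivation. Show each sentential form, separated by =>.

B=>BB=>[B]B=>[[]]B=>[[]][B]=>[[]][[B]]=>[[]][[BB]]=>[[]][[[]B]]=>[[]][[[][B]]]=>[[]][[[][[]]]]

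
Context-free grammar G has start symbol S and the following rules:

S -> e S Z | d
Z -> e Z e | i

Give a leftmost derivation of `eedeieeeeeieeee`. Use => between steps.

S => eSZ => eeSZZ => eedZZ => eedeZeZ => eedeieZ => eedeieeZe => eedeieeeZee => eedeieeeeZeee => eedeieeeeeZeeee => eedeieeeeeieeee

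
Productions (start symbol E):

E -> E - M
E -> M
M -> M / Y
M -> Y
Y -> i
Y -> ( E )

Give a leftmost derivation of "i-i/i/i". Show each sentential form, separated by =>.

E => E-M   [E -> E - M]
E-M => M-M   [E -> M]
M-M => Y-M   [M -> Y]
Y-M => i-M   [Y -> i]
i-M => i-M/Y   [M -> M / Y]
i-M/Y => i-M/Y/Y   [M -> M / Y]
i-M/Y/Y => i-Y/Y/Y   [M -> Y]
i-Y/Y/Y => i-i/Y/Y   [Y -> i]
i-i/Y/Y => i-i/i/Y   [Y -> i]
i-i/i/Y => i-i/i/i   [Y -> i]

E => E-M => M-M => Y-M => i-M => i-M/Y => i-M/Y/Y => i-Y/Y/Y => i-i/Y/Y => i-i/i/Y => i-i/i/i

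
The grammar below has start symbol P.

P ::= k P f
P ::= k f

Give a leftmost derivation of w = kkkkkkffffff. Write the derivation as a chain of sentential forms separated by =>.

P => kPf   [P ::= k P f]
kPf => kkPff   [P ::= k P f]
kkPff => kkkPfff   [P ::= k P f]
kkkPfff => kkkkPffff   [P ::= k P f]
kkkkPffff => kkkkkPfffff   [P ::= k P f]
kkkkkPfffff => kkkkkkffffff   [P ::= k f]

P=>kPf=>kkPff=>kkkPfff=>kkkkPffff=>kkkkkPfffff=>kkkkkkffffff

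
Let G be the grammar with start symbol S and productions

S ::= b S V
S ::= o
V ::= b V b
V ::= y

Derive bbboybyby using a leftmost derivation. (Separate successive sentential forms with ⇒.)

S ⇒ bSV   [S ::= b S V]
bSV ⇒ bbSVV   [S ::= b S V]
bbSVV ⇒ bbbSVVV   [S ::= b S V]
bbbSVVV ⇒ bbboVVV   [S ::= o]
bbboVVV ⇒ bbboyVV   [V ::= y]
bbboyVV ⇒ bbboybVbV   [V ::= b V b]
bbboybVbV ⇒ bbboybybV   [V ::= y]
bbboybybV ⇒ bbboybyby   [V ::= y]

S ⇒ bSV ⇒ bbSVV ⇒ bbbSVVV ⇒ bbboVVV ⇒ bbboyVV ⇒ bbboybVbV ⇒ bbboybybV ⇒ bbboybyby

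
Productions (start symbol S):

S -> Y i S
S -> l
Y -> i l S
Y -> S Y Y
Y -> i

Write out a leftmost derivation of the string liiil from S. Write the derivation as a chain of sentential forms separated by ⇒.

S ⇒ YiS   [S -> Y i S]
YiS ⇒ SYYiS   [Y -> S Y Y]
SYYiS ⇒ lYYiS   [S -> l]
lYYiS ⇒ liYiS   [Y -> i]
liYiS ⇒ liiiS   [Y -> i]
liiiS ⇒ liiil   [S -> l]

S⇒YiS⇒SYYiS⇒lYYiS⇒liYiS⇒liiiS⇒liiil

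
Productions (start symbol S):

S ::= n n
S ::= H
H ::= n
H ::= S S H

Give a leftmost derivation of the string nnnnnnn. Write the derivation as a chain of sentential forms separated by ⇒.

S ⇒ H ⇒ SSH ⇒ nnSH ⇒ nnHH ⇒ nnSSHH ⇒ nnHSHH ⇒ nnnSHH ⇒ nnnnnHH ⇒ nnnnnnH ⇒ nnnnnnn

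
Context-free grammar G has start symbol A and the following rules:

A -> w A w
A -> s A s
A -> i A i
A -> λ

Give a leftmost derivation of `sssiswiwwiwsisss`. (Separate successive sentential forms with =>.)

A => sAs   [A -> s A s]
sAs => ssAss   [A -> s A s]
ssAss => sssAsss   [A -> s A s]
sssAsss => sssiAisss   [A -> i A i]
sssiAisss => sssisAsisss   [A -> s A s]
sssisAsisss => sssiswAwsisss   [A -> w A w]
sssiswAwsisss => sssiswiAiwsisss   [A -> i A i]
sssiswiAiwsisss => sssiswiwAwiwsisss   [A -> w A w]
sssiswiwAwiwsisss => sssiswiwwiwsisss   [A -> λ]

A => sAs => ssAss => sssAsss => sssiAisss => sssisAsisss => sssiswAwsisss => sssiswiAiwsisss => sssiswiwAwiwsisss => sssiswiwwiwsisss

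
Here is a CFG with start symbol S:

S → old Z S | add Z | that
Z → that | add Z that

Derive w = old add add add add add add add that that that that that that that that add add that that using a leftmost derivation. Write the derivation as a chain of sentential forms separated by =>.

S => old Z S   [S → old Z S]
old Z S => old add Z that S   [Z → add Z that]
old add Z that S => old add add Z that that S   [Z → add Z that]
old add add Z that that S => old add add add Z that that that S   [Z → add Z that]
old add add add Z that that that S => old add add add add Z that that that that S   [Z → add Z that]
old add add add add Z that that that that S => old add add add add add Z that that that that that S   [Z → add Z that]
old add add add add add Z that that that that that S => old add add add add add add Z that that that that that that S   [Z → add Z that]
old add add add add add add Z that that that that that that S => old add add add add add add add Z that that that that that that that S   [Z → add Z that]
old add add add add add add add Z that that that that that that that S => old add add add add add add add that that that that that that that that S   [Z → that]
old add add add add add add add that that that that that that that that S => old add add add add add add add that that that that that that that that add Z   [S → add Z]
old add add add add add add add that that that that that that that that add Z => old add add add add add add add that that that that that that that that add add Z that   [Z → add Z that]
old add add add add add add add that that that that that that that that add add Z that => old add add add add add add add that that that that that that that that add add that that   [Z → that]

S => old Z S => old add Z that S => old add add Z that that S => old add add add Z that that that S => old add add add add Z that that that that S => old add add add add add Z that that that that that S => old add add add add add add Z that that that that that that S => old add add add add add add add Z that that that that that that that S => old add add add add add add add that that that that that that that that S => old add add add add add add add that that that that that that that that add Z => old add add add add add add add that that that that that that that that add add Z that => old add add add add add add add that that that that that that that that add add that that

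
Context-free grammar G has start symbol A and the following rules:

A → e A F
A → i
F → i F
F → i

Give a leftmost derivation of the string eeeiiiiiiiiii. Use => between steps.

A=>eAF=>eeAFF=>eeeAFFF=>eeeiFFF=>eeeiiFFF=>eeeiiiFFF=>eeeiiiiFFF=>eeeiiiiiFFF=>eeeiiiiiiFFF=>eeeiiiiiiiFF=>eeeiiiiiiiiF=>eeeiiiiiiiiiF=>eeeiiiiiiiiii

A => eAF   [A → e A F]
eAF => eeAFF   [A → e A F]
eeAFF => eeeAFFF   [A → e A F]
eeeAFFF => eeeiFFF   [A → i]
eeeiFFF => eeeiiFFF   [F → i F]
eeeiiFFF => eeeiiiFFF   [F → i F]
eeeiiiFFF => eeeiiiiFFF   [F → i F]
eeeiiiiFFF => eeeiiiiiFFF   [F → i F]
eeeiiiiiFFF => eeeiiiiiiFFF   [F → i F]
eeeiiiiiiFFF => eeeiiiiiiiFF   [F → i]
eeeiiiiiiiFF => eeeiiiiiiiiF   [F → i]
eeeiiiiiiiiF => eeeiiiiiiiiiF   [F → i F]
eeeiiiiiiiiiF => eeeiiiiiiiiii   [F → i]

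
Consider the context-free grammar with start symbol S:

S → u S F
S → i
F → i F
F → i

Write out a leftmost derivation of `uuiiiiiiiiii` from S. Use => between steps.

S => uSF   [S → u S F]
uSF => uuSFF   [S → u S F]
uuSFF => uuiFF   [S → i]
uuiFF => uuiiFF   [F → i F]
uuiiFF => uuiiiFF   [F → i F]
uuiiiFF => uuiiiiFF   [F → i F]
uuiiiiFF => uuiiiiiFF   [F → i F]
uuiiiiiFF => uuiiiiiiFF   [F → i F]
uuiiiiiiFF => uuiiiiiiiFF   [F → i F]
uuiiiiiiiFF => uuiiiiiiiiFF   [F → i F]
uuiiiiiiiiFF => uuiiiiiiiiiF   [F → i]
uuiiiiiiiiiF => uuiiiiiiiiii   [F → i]

S=>uSF=>uuSFF=>uuiFF=>uuiiFF=>uuiiiFF=>uuiiiiFF=>uuiiiiiFF=>uuiiiiiiFF=>uuiiiiiiiFF=>uuiiiiiiiiFF=>uuiiiiiiiiiF=>uuiiiiiiiiii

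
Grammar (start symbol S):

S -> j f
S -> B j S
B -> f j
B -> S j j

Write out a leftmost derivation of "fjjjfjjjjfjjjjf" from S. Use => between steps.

S=>BjS=>SjjjS=>BjSjjjS=>SjjjSjjjS=>BjSjjjSjjjS=>fjjSjjjSjjjS=>fjjjfjjjSjjjS=>fjjjfjjjjfjjjS=>fjjjfjjjjfjjjjf

S => BjS   [S -> B j S]
BjS => SjjjS   [B -> S j j]
SjjjS => BjSjjjS   [S -> B j S]
BjSjjjS => SjjjSjjjS   [B -> S j j]
SjjjSjjjS => BjSjjjSjjjS   [S -> B j S]
BjSjjjSjjjS => fjjSjjjSjjjS   [B -> f j]
fjjSjjjSjjjS => fjjjfjjjSjjjS   [S -> j f]
fjjjfjjjSjjjS => fjjjfjjjjfjjjS   [S -> j f]
fjjjfjjjjfjjjS => fjjjfjjjjfjjjjf   [S -> j f]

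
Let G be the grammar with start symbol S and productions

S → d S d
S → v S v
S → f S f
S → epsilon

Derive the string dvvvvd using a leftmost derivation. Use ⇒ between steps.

S ⇒ dSd   [S → d S d]
dSd ⇒ dvSvd   [S → v S v]
dvSvd ⇒ dvvSvvd   [S → v S v]
dvvSvvd ⇒ dvvvvd   [S → epsilon]

S⇒dSd⇒dvSvd⇒dvvSvvd⇒dvvvvd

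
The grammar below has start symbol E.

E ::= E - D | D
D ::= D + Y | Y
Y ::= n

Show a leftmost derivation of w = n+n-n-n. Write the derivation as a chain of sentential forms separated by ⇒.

E ⇒ E-D ⇒ E-D-D ⇒ D-D-D ⇒ D+Y-D-D ⇒ Y+Y-D-D ⇒ n+Y-D-D ⇒ n+n-D-D ⇒ n+n-Y-D ⇒ n+n-n-D ⇒ n+n-n-Y ⇒ n+n-n-n

E ⇒ E-D   [E ::= E - D]
E-D ⇒ E-D-D   [E ::= E - D]
E-D-D ⇒ D-D-D   [E ::= D]
D-D-D ⇒ D+Y-D-D   [D ::= D + Y]
D+Y-D-D ⇒ Y+Y-D-D   [D ::= Y]
Y+Y-D-D ⇒ n+Y-D-D   [Y ::= n]
n+Y-D-D ⇒ n+n-D-D   [Y ::= n]
n+n-D-D ⇒ n+n-Y-D   [D ::= Y]
n+n-Y-D ⇒ n+n-n-D   [Y ::= n]
n+n-n-D ⇒ n+n-n-Y   [D ::= Y]
n+n-n-Y ⇒ n+n-n-n   [Y ::= n]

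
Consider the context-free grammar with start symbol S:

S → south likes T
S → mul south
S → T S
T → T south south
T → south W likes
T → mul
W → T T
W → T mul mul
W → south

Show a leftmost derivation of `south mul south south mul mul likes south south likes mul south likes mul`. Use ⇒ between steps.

S ⇒ T S ⇒ south W likes S ⇒ south T mul mul likes S ⇒ south T south south mul mul likes S ⇒ south mul south south mul mul likes S ⇒ south mul south south mul mul likes T S ⇒ south mul south south mul mul likes south W likes S ⇒ south mul south south mul mul likes south south likes S ⇒ south mul south south mul mul likes south south likes T S ⇒ south mul south south mul mul likes south south likes mul S ⇒ south mul south south mul mul likes south south likes mul south likes T ⇒ south mul south south mul mul likes south south likes mul south likes mul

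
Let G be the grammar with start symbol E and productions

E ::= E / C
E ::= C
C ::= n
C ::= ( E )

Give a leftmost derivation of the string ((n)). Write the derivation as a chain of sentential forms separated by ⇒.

E⇒C⇒(E)⇒(C)⇒((E))⇒((C))⇒((n))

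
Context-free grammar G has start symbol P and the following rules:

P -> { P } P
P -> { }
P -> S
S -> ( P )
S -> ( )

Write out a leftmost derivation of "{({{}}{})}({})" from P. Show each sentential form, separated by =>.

P=>{P}P=>{S}P=>{(P)}P=>{({P}P)}P=>{({{}}P)}P=>{({{}}{})}P=>{({{}}{})}S=>{({{}}{})}(P)=>{({{}}{})}({})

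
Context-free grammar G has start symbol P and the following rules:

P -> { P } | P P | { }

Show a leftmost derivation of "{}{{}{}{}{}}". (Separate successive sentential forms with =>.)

P=>PP=>{}P=>{}{P}=>{}{PP}=>{}{PPP}=>{}{PPPP}=>{}{{}PPP}=>{}{{}{}PP}=>{}{{}{}{}P}=>{}{{}{}{}{}}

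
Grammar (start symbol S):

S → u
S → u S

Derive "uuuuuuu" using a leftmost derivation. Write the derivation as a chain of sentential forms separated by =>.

S => uS => uuS => uuuS => uuuuS => uuuuuS => uuuuuuS => uuuuuuu

S => uS   [S → u S]
uS => uuS   [S → u S]
uuS => uuuS   [S → u S]
uuuS => uuuuS   [S → u S]
uuuuS => uuuuuS   [S → u S]
uuuuuS => uuuuuuS   [S → u S]
uuuuuuS => uuuuuuu   [S → u]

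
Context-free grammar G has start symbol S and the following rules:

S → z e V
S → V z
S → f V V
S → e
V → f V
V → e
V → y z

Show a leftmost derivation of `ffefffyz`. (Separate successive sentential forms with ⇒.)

S ⇒ fVV   [S → f V V]
fVV ⇒ ffVV   [V → f V]
ffVV ⇒ ffeV   [V → e]
ffeV ⇒ ffefV   [V → f V]
ffefV ⇒ ffeffV   [V → f V]
ffeffV ⇒ ffefffV   [V → f V]
ffefffV ⇒ ffefffyz   [V → y z]

S⇒fVV⇒ffVV⇒ffeV⇒ffefV⇒ffeffV⇒ffefffV⇒ffefffyz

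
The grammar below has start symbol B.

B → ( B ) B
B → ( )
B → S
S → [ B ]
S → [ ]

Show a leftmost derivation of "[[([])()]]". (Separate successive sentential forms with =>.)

B => S   [B → S]
S => [B]   [S → [ B ]]
[B] => [S]   [B → S]
[S] => [[B]]   [S → [ B ]]
[[B]] => [[(B)B]]   [B → ( B ) B]
[[(B)B]] => [[(S)B]]   [B → S]
[[(S)B]] => [[([])B]]   [S → [ ]]
[[([])B]] => [[([])()]]   [B → ( )]

B=>S=>[B]=>[S]=>[[B]]=>[[(B)B]]=>[[(S)B]]=>[[([])B]]=>[[([])()]]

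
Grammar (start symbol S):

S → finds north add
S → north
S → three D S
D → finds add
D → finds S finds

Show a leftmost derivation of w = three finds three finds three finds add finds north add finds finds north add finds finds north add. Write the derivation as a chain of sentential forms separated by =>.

S => three D S   [S → three D S]
three D S => three finds S finds S   [D → finds S finds]
three finds S finds S => three finds three D S finds S   [S → three D S]
three finds three D S finds S => three finds three finds S finds S finds S   [D → finds S finds]
three finds three finds S finds S finds S => three finds three finds three D S finds S finds S   [S → three D S]
three finds three finds three D S finds S finds S => three finds three finds three finds add S finds S finds S   [D → finds add]
three finds three finds three finds add S finds S finds S => three finds three finds three finds add finds north add finds S finds S   [S → finds north add]
three finds three finds three finds add finds north add finds S finds S => three finds three finds three finds add finds north add finds finds north add finds S   [S → finds north add]
three finds three finds three finds add finds north add finds finds north add finds S => three finds three finds three finds add finds north add finds finds north add finds finds north add   [S → finds north add]

S => three D S => three finds S finds S => three finds three D S finds S => three finds three finds S finds S finds S => three finds three finds three D S finds S finds S => three finds three finds three finds add S finds S finds S => three finds three finds three finds add finds north add finds S finds S => three finds three finds three finds add finds north add finds finds north add finds S => three finds three finds three finds add finds north add finds finds north add finds finds north add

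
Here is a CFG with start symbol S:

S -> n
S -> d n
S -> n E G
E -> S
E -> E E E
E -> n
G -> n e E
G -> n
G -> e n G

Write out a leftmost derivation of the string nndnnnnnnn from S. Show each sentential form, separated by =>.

S=>nEG=>nSG=>nnEGG=>nnEEEGG=>nnEEEEEGG=>nnSEEEEGG=>nndnEEEEGG=>nndnSEEEGG=>nndnnEEEGG=>nndnnnEEGG=>nndnnnnEGG=>nndnnnnnGG=>nndnnnnnnG=>nndnnnnnnn

S => nEG   [S -> n E G]
nEG => nSG   [E -> S]
nSG => nnEGG   [S -> n E G]
nnEGG => nnEEEGG   [E -> E E E]
nnEEEGG => nnEEEEEGG   [E -> E E E]
nnEEEEEGG => nnSEEEEGG   [E -> S]
nnSEEEEGG => nndnEEEEGG   [S -> d n]
nndnEEEEGG => nndnSEEEGG   [E -> S]
nndnSEEEGG => nndnnEEEGG   [S -> n]
nndnnEEEGG => nndnnnEEGG   [E -> n]
nndnnnEEGG => nndnnnnEGG   [E -> n]
nndnnnnEGG => nndnnnnnGG   [E -> n]
nndnnnnnGG => nndnnnnnnG   [G -> n]
nndnnnnnnG => nndnnnnnnn   [G -> n]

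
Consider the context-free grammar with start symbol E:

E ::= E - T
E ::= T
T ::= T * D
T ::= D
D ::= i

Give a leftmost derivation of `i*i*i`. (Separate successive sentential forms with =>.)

E => T   [E ::= T]
T => T*D   [T ::= T * D]
T*D => T*D*D   [T ::= T * D]
T*D*D => D*D*D   [T ::= D]
D*D*D => i*D*D   [D ::= i]
i*D*D => i*i*D   [D ::= i]
i*i*D => i*i*i   [D ::= i]

E => T => T*D => T*D*D => D*D*D => i*D*D => i*i*D => i*i*i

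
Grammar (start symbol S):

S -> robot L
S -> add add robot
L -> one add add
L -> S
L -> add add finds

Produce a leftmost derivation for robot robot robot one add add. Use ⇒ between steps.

S ⇒ robot L ⇒ robot S ⇒ robot robot L ⇒ robot robot S ⇒ robot robot robot L ⇒ robot robot robot one add add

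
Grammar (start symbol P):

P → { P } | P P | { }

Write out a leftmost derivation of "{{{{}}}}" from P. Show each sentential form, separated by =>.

P=>{P}=>{{P}}=>{{{P}}}=>{{{{}}}}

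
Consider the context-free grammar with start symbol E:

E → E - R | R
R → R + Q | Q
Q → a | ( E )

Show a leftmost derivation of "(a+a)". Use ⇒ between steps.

E ⇒ R ⇒ Q ⇒ (E) ⇒ (R) ⇒ (R+Q) ⇒ (Q+Q) ⇒ (a+Q) ⇒ (a+a)

E ⇒ R   [E → R]
R ⇒ Q   [R → Q]
Q ⇒ (E)   [Q → ( E )]
(E) ⇒ (R)   [E → R]
(R) ⇒ (R+Q)   [R → R + Q]
(R+Q) ⇒ (Q+Q)   [R → Q]
(Q+Q) ⇒ (a+Q)   [Q → a]
(a+Q) ⇒ (a+a)   [Q → a]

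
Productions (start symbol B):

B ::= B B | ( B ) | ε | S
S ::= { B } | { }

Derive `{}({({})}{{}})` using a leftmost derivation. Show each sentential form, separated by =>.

B => BB   [B ::= B B]
BB => SB   [B ::= S]
SB => {}B   [S ::= { }]
{}B => {}(B)   [B ::= ( B )]
{}(B) => {}(BB)   [B ::= B B]
{}(BB) => {}(SB)   [B ::= S]
{}(SB) => {}({B}B)   [S ::= { B }]
{}({B}B) => {}({(B)}B)   [B ::= ( B )]
{}({(B)}B) => {}({(S)}B)   [B ::= S]
{}({(S)}B) => {}({({})}B)   [S ::= { }]
{}({({})}B) => {}({({})}S)   [B ::= S]
{}({({})}S) => {}({({})}{B})   [S ::= { B }]
{}({({})}{B}) => {}({({})}{S})   [B ::= S]
{}({({})}{S}) => {}({({})}{{}})   [S ::= { }]

B => BB => SB => {}B => {}(B) => {}(BB) => {}(SB) => {}({B}B) => {}({(B)}B) => {}({(S)}B) => {}({({})}B) => {}({({})}S) => {}({({})}{B}) => {}({({})}{S}) => {}({({})}{{}})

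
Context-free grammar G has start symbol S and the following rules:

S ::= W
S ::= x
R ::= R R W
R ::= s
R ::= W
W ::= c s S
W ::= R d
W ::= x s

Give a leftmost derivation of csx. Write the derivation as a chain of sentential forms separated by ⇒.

S ⇒ W ⇒ csS ⇒ csx

S ⇒ W   [S ::= W]
W ⇒ csS   [W ::= c s S]
csS ⇒ csx   [S ::= x]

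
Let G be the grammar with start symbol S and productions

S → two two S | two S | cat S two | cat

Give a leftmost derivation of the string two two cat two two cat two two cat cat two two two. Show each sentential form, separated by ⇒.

S ⇒ two two S ⇒ two two cat S two ⇒ two two cat two two S two ⇒ two two cat two two cat S two two ⇒ two two cat two two cat two two S two two ⇒ two two cat two two cat two two cat S two two two ⇒ two two cat two two cat two two cat cat two two two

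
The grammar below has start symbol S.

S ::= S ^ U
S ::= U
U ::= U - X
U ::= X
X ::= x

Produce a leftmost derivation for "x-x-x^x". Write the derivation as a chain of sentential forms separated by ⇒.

S ⇒ S^U   [S ::= S ^ U]
S^U ⇒ U^U   [S ::= U]
U^U ⇒ U-X^U   [U ::= U - X]
U-X^U ⇒ U-X-X^U   [U ::= U - X]
U-X-X^U ⇒ X-X-X^U   [U ::= X]
X-X-X^U ⇒ x-X-X^U   [X ::= x]
x-X-X^U ⇒ x-x-X^U   [X ::= x]
x-x-X^U ⇒ x-x-x^U   [X ::= x]
x-x-x^U ⇒ x-x-x^X   [U ::= X]
x-x-x^X ⇒ x-x-x^x   [X ::= x]

S ⇒ S^U ⇒ U^U ⇒ U-X^U ⇒ U-X-X^U ⇒ X-X-X^U ⇒ x-X-X^U ⇒ x-x-X^U ⇒ x-x-x^U ⇒ x-x-x^X ⇒ x-x-x^x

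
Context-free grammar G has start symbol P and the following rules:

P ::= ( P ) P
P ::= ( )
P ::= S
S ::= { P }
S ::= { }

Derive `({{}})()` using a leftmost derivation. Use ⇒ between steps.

P ⇒ (P)P   [P ::= ( P ) P]
(P)P ⇒ (S)P   [P ::= S]
(S)P ⇒ ({P})P   [S ::= { P }]
({P})P ⇒ ({S})P   [P ::= S]
({S})P ⇒ ({{}})P   [S ::= { }]
({{}})P ⇒ ({{}})()   [P ::= ( )]

P ⇒ (P)P ⇒ (S)P ⇒ ({P})P ⇒ ({S})P ⇒ ({{}})P ⇒ ({{}})()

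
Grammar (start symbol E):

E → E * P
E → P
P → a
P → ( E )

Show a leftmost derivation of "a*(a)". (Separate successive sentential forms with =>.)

E => E*P => P*P => a*P => a*(E) => a*(P) => a*(a)

E => E*P   [E → E * P]
E*P => P*P   [E → P]
P*P => a*P   [P → a]
a*P => a*(E)   [P → ( E )]
a*(E) => a*(P)   [E → P]
a*(P) => a*(a)   [P → a]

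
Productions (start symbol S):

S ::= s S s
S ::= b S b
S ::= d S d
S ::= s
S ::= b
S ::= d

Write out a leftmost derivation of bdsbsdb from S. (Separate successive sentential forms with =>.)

S => bSb => bdSdb => bdsSsdb => bdsbsdb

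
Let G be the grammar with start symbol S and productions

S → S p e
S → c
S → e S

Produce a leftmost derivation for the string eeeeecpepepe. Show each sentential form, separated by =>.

S => eS => eeS => eeSpe => eeeSpe => eeeSpepe => eeeSpepepe => eeeeSpepepe => eeeeeSpepepe => eeeeecpepepe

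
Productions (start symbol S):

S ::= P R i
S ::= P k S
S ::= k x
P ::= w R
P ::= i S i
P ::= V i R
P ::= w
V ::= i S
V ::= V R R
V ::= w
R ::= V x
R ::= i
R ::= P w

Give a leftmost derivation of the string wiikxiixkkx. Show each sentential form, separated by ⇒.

S ⇒ PkS ⇒ ViRkS ⇒ wiRkS ⇒ wiVxkS ⇒ wiVRRxkS ⇒ wiiSRRxkS ⇒ wiikxRRxkS ⇒ wiikxiRxkS ⇒ wiikxiixkS ⇒ wiikxiixkkx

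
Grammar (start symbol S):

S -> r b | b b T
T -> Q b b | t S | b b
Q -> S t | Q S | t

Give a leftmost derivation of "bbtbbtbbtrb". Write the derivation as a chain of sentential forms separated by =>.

S=>bbT=>bbtS=>bbtbbT=>bbtbbtS=>bbtbbtbbT=>bbtbbtbbtS=>bbtbbtbbtrb

S => bbT   [S -> b b T]
bbT => bbtS   [T -> t S]
bbtS => bbtbbT   [S -> b b T]
bbtbbT => bbtbbtS   [T -> t S]
bbtbbtS => bbtbbtbbT   [S -> b b T]
bbtbbtbbT => bbtbbtbbtS   [T -> t S]
bbtbbtbbtS => bbtbbtbbtrb   [S -> r b]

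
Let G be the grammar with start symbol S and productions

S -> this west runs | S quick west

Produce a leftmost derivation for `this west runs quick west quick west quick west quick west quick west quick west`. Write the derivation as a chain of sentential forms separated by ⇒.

S ⇒ S quick west   [S -> S quick west]
S quick west ⇒ S quick west quick west   [S -> S quick west]
S quick west quick west ⇒ S quick west quick west quick west   [S -> S quick west]
S quick west quick west quick west ⇒ S quick west quick west quick west quick west   [S -> S quick west]
S quick west quick west quick west quick west ⇒ S quick west quick west quick west quick west quick west   [S -> S quick west]
S quick west quick west quick west quick west quick west ⇒ S quick west quick west quick west quick west quick west quick west   [S -> S quick west]
S quick west quick west quick west quick west quick west quick west ⇒ this west runs quick west quick west quick west quick west quick west quick west   [S -> this west runs]

S ⇒ S quick west ⇒ S quick west quick west ⇒ S quick west quick west quick west ⇒ S quick west quick west quick west quick west ⇒ S quick west quick west quick west quick west quick west ⇒ S quick west quick west quick west quick west quick west quick west ⇒ this west runs quick west quick west quick west quick west quick west quick west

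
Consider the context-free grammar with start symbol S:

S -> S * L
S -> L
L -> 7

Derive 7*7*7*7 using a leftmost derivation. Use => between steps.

S => S*L => S*L*L => S*L*L*L => L*L*L*L => 7*L*L*L => 7*7*L*L => 7*7*7*L => 7*7*7*7

S => S*L   [S -> S * L]
S*L => S*L*L   [S -> S * L]
S*L*L => S*L*L*L   [S -> S * L]
S*L*L*L => L*L*L*L   [S -> L]
L*L*L*L => 7*L*L*L   [L -> 7]
7*L*L*L => 7*7*L*L   [L -> 7]
7*7*L*L => 7*7*7*L   [L -> 7]
7*7*7*L => 7*7*7*7   [L -> 7]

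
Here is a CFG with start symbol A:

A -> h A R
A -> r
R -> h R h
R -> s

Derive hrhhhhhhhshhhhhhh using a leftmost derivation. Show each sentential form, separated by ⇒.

A ⇒ hAR   [A -> h A R]
hAR ⇒ hrR   [A -> r]
hrR ⇒ hrhRh   [R -> h R h]
hrhRh ⇒ hrhhRhh   [R -> h R h]
hrhhRhh ⇒ hrhhhRhhh   [R -> h R h]
hrhhhRhhh ⇒ hrhhhhRhhhh   [R -> h R h]
hrhhhhRhhhh ⇒ hrhhhhhRhhhhh   [R -> h R h]
hrhhhhhRhhhhh ⇒ hrhhhhhhRhhhhhh   [R -> h R h]
hrhhhhhhRhhhhhh ⇒ hrhhhhhhhRhhhhhhh   [R -> h R h]
hrhhhhhhhRhhhhhhh ⇒ hrhhhhhhhshhhhhhh   [R -> s]

A⇒hAR⇒hrR⇒hrhRh⇒hrhhRhh⇒hrhhhRhhh⇒hrhhhhRhhhh⇒hrhhhhhRhhhhh⇒hrhhhhhhRhhhhhh⇒hrhhhhhhhRhhhhhhh⇒hrhhhhhhhshhhhhhh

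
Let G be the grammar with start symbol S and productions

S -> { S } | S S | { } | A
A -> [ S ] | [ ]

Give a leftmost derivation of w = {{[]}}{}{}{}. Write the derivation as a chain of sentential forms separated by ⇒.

S ⇒ SS ⇒ SSS ⇒ {S}SS ⇒ {{S}}SS ⇒ {{A}}SS ⇒ {{[]}}SS ⇒ {{[]}}SSS ⇒ {{[]}}{}SS ⇒ {{[]}}{}{}S ⇒ {{[]}}{}{}{}

S ⇒ SS   [S -> S S]
SS ⇒ SSS   [S -> S S]
SSS ⇒ {S}SS   [S -> { S }]
{S}SS ⇒ {{S}}SS   [S -> { S }]
{{S}}SS ⇒ {{A}}SS   [S -> A]
{{A}}SS ⇒ {{[]}}SS   [A -> [ ]]
{{[]}}SS ⇒ {{[]}}SSS   [S -> S S]
{{[]}}SSS ⇒ {{[]}}{}SS   [S -> { }]
{{[]}}{}SS ⇒ {{[]}}{}{}S   [S -> { }]
{{[]}}{}{}S ⇒ {{[]}}{}{}{}   [S -> { }]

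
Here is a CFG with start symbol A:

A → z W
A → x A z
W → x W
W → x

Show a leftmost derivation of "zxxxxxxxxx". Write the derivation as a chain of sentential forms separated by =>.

A => zW   [A → z W]
zW => zxW   [W → x W]
zxW => zxxW   [W → x W]
zxxW => zxxxW   [W → x W]
zxxxW => zxxxxW   [W → x W]
zxxxxW => zxxxxxW   [W → x W]
zxxxxxW => zxxxxxxW   [W → x W]
zxxxxxxW => zxxxxxxxW   [W → x W]
zxxxxxxxW => zxxxxxxxxW   [W → x W]
zxxxxxxxxW => zxxxxxxxxx   [W → x]

A => zW => zxW => zxxW => zxxxW => zxxxxW => zxxxxxW => zxxxxxxW => zxxxxxxxW => zxxxxxxxxW => zxxxxxxxxx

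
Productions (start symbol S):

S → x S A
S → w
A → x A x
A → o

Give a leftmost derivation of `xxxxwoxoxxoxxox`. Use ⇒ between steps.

S ⇒ xSA ⇒ xxSAA ⇒ xxxSAAA ⇒ xxxxSAAAA ⇒ xxxxwAAAA ⇒ xxxxwoAAA ⇒ xxxxwoxAxAA ⇒ xxxxwoxoxAA ⇒ xxxxwoxoxxAxA ⇒ xxxxwoxoxxoxA ⇒ xxxxwoxoxxoxxAx ⇒ xxxxwoxoxxoxxox

S ⇒ xSA   [S → x S A]
xSA ⇒ xxSAA   [S → x S A]
xxSAA ⇒ xxxSAAA   [S → x S A]
xxxSAAA ⇒ xxxxSAAAA   [S → x S A]
xxxxSAAAA ⇒ xxxxwAAAA   [S → w]
xxxxwAAAA ⇒ xxxxwoAAA   [A → o]
xxxxwoAAA ⇒ xxxxwoxAxAA   [A → x A x]
xxxxwoxAxAA ⇒ xxxxwoxoxAA   [A → o]
xxxxwoxoxAA ⇒ xxxxwoxoxxAxA   [A → x A x]
xxxxwoxoxxAxA ⇒ xxxxwoxoxxoxA   [A → o]
xxxxwoxoxxoxA ⇒ xxxxwoxoxxoxxAx   [A → x A x]
xxxxwoxoxxoxxAx ⇒ xxxxwoxoxxoxxox   [A → o]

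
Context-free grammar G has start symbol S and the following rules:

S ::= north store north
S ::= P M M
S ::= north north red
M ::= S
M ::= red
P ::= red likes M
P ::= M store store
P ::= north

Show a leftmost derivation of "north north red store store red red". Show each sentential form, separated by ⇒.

S ⇒ P M M ⇒ M store store M M ⇒ S store store M M ⇒ north north red store store M M ⇒ north north red store store red M ⇒ north north red store store red red

S ⇒ P M M   [S ::= P M M]
P M M ⇒ M store store M M   [P ::= M store store]
M store store M M ⇒ S store store M M   [M ::= S]
S store store M M ⇒ north north red store store M M   [S ::= north north red]
north north red store store M M ⇒ north north red store store red M   [M ::= red]
north north red store store red M ⇒ north north red store store red red   [M ::= red]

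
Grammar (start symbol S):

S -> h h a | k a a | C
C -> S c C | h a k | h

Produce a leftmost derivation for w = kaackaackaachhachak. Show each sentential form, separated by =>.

S => C => ScC => kaacC => kaacScC => kaackaacC => kaackaacScC => kaackaackaacC => kaackaackaacScC => kaackaackaachhacC => kaackaackaachhachak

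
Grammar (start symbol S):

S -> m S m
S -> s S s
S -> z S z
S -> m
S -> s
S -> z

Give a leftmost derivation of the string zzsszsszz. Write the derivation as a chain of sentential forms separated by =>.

S => zSz => zzSzz => zzsSszz => zzssSsszz => zzsszsszz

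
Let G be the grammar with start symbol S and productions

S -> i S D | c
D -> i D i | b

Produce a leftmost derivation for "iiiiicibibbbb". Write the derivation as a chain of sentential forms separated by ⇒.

S ⇒ iSD ⇒ iiSDD ⇒ iiiSDDD ⇒ iiiiSDDDD ⇒ iiiiiSDDDDD ⇒ iiiiicDDDDD ⇒ iiiiiciDiDDDD ⇒ iiiiicibiDDDD ⇒ iiiiicibibDDD ⇒ iiiiicibibbDD ⇒ iiiiicibibbbD ⇒ iiiiicibibbbb

S ⇒ iSD   [S -> i S D]
iSD ⇒ iiSDD   [S -> i S D]
iiSDD ⇒ iiiSDDD   [S -> i S D]
iiiSDDD ⇒ iiiiSDDDD   [S -> i S D]
iiiiSDDDD ⇒ iiiiiSDDDDD   [S -> i S D]
iiiiiSDDDDD ⇒ iiiiicDDDDD   [S -> c]
iiiiicDDDDD ⇒ iiiiiciDiDDDD   [D -> i D i]
iiiiiciDiDDDD ⇒ iiiiicibiDDDD   [D -> b]
iiiiicibiDDDD ⇒ iiiiicibibDDD   [D -> b]
iiiiicibibDDD ⇒ iiiiicibibbDD   [D -> b]
iiiiicibibbDD ⇒ iiiiicibibbbD   [D -> b]
iiiiicibibbbD ⇒ iiiiicibibbbb   [D -> b]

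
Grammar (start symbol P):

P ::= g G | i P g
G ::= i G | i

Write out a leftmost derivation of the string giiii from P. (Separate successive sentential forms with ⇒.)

P ⇒ gG   [P ::= g G]
gG ⇒ giG   [G ::= i G]
giG ⇒ giiG   [G ::= i G]
giiG ⇒ giiiG   [G ::= i G]
giiiG ⇒ giiii   [G ::= i]

P ⇒ gG ⇒ giG ⇒ giiG ⇒ giiiG ⇒ giiii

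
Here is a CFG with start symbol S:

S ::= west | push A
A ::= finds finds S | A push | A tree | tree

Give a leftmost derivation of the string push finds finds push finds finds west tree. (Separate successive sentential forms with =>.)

S => push A => push finds finds S => push finds finds push A => push finds finds push A tree => push finds finds push finds finds S tree => push finds finds push finds finds west tree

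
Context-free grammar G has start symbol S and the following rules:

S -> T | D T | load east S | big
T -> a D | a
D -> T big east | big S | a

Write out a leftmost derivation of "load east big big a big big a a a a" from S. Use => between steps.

S => load east S => load east D T => load east big S T => load east big big T => load east big big a D => load east big big a big S => load east big big a big D T => load east big big a big big S T => load east big big a big big D T T => load east big big a big big a T T => load east big big a big big a a T => load east big big a big big a a a D => load east big big a big big a a a a

S => load east S   [S -> load east S]
load east S => load east D T   [S -> D T]
load east D T => load east big S T   [D -> big S]
load east big S T => load east big big T   [S -> big]
load east big big T => load east big big a D   [T -> a D]
load east big big a D => load east big big a big S   [D -> big S]
load east big big a big S => load east big big a big D T   [S -> D T]
load east big big a big D T => load east big big a big big S T   [D -> big S]
load east big big a big big S T => load east big big a big big D T T   [S -> D T]
load east big big a big big D T T => load east big big a big big a T T   [D -> a]
load east big big a big big a T T => load east big big a big big a a T   [T -> a]
load east big big a big big a a T => load east big big a big big a a a D   [T -> a D]
load east big big a big big a a a D => load east big big a big big a a a a   [D -> a]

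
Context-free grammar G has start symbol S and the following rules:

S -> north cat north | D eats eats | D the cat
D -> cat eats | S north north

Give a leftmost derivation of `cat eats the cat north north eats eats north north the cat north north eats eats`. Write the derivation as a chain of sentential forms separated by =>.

S => D eats eats   [S -> D eats eats]
D eats eats => S north north eats eats   [D -> S north north]
S north north eats eats => D the cat north north eats eats   [S -> D the cat]
D the cat north north eats eats => S north north the cat north north eats eats   [D -> S north north]
S north north the cat north north eats eats => D eats eats north north the cat north north eats eats   [S -> D eats eats]
D eats eats north north the cat north north eats eats => S north north eats eats north north the cat north north eats eats   [D -> S north north]
S north north eats eats north north the cat north north eats eats => D the cat north north eats eats north north the cat north north eats eats   [S -> D the cat]
D the cat north north eats eats north north the cat north north eats eats => cat eats the cat north north eats eats north north the cat north north eats eats   [D -> cat eats]

S => D eats eats => S north north eats eats => D the cat north north eats eats => S north north the cat north north eats eats => D eats eats north north the cat north north eats eats => S north north eats eats north north the cat north north eats eats => D the cat north north eats eats north north the cat north north eats eats => cat eats the cat north north eats eats north north the cat north north eats eats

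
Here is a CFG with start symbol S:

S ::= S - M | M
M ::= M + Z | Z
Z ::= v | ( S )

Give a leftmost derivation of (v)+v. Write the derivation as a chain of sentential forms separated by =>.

S => M => M+Z => Z+Z => (S)+Z => (M)+Z => (Z)+Z => (v)+Z => (v)+v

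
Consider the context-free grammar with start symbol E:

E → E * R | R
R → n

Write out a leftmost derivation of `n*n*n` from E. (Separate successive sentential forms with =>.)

E => E*R => E*R*R => R*R*R => n*R*R => n*n*R => n*n*n

E => E*R   [E → E * R]
E*R => E*R*R   [E → E * R]
E*R*R => R*R*R   [E → R]
R*R*R => n*R*R   [R → n]
n*R*R => n*n*R   [R → n]
n*n*R => n*n*n   [R → n]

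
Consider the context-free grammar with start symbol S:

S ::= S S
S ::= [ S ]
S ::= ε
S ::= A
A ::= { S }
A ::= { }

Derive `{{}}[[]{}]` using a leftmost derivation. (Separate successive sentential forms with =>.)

S => SS   [S ::= S S]
SS => AS   [S ::= A]
AS => {S}S   [A ::= { S }]
{S}S => {A}S   [S ::= A]
{A}S => {{}}S   [A ::= { }]
{{}}S => {{}}[S]   [S ::= [ S ]]
{{}}[S] => {{}}[SS]   [S ::= S S]
{{}}[SS] => {{}}[[S]S]   [S ::= [ S ]]
{{}}[[S]S] => {{}}[[]S]   [S ::= ε]
{{}}[[]S] => {{}}[[]A]   [S ::= A]
{{}}[[]A] => {{}}[[]{S}]   [A ::= { S }]
{{}}[[]{S}] => {{}}[[]{}]   [S ::= ε]

S => SS => AS => {S}S => {A}S => {{}}S => {{}}[S] => {{}}[SS] => {{}}[[S]S] => {{}}[[]S] => {{}}[[]A] => {{}}[[]{S}] => {{}}[[]{}]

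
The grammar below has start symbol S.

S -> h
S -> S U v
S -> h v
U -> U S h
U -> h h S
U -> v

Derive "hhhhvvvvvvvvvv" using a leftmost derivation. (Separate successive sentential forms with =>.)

S => SUv => SUvUv => SUvUvUv => SUvUvUvUv => hUvUvUvUv => hhhSvUvUvUv => hhhSUvvUvUvUv => hhhhvUvvUvUvUv => hhhhvvvvUvUvUv => hhhhvvvvvvUvUv => hhhhvvvvvvvvUv => hhhhvvvvvvvvvv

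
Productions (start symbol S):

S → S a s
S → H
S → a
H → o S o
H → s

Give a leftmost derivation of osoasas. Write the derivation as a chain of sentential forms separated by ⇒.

S ⇒ Sas ⇒ Sasas ⇒ Hasas ⇒ oSoasas ⇒ oHoasas ⇒ osoasas

S ⇒ Sas   [S → S a s]
Sas ⇒ Sasas   [S → S a s]
Sasas ⇒ Hasas   [S → H]
Hasas ⇒ oSoasas   [H → o S o]
oSoasas ⇒ oHoasas   [S → H]
oHoasas ⇒ osoasas   [H → s]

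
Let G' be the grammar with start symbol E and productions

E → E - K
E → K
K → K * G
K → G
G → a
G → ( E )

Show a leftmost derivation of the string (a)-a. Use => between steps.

E => E-K => K-K => G-K => (E)-K => (K)-K => (G)-K => (a)-K => (a)-G => (a)-a

E => E-K   [E → E - K]
E-K => K-K   [E → K]
K-K => G-K   [K → G]
G-K => (E)-K   [G → ( E )]
(E)-K => (K)-K   [E → K]
(K)-K => (G)-K   [K → G]
(G)-K => (a)-K   [G → a]
(a)-K => (a)-G   [K → G]
(a)-G => (a)-a   [G → a]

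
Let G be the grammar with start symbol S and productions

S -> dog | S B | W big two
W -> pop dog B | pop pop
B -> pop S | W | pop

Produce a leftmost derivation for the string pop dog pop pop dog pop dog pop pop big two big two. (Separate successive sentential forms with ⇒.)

S ⇒ W big two ⇒ pop dog B big two ⇒ pop dog pop S big two ⇒ pop dog pop W big two big two ⇒ pop dog pop pop dog B big two big two ⇒ pop dog pop pop dog pop S big two big two ⇒ pop dog pop pop dog pop S B big two big two ⇒ pop dog pop pop dog pop dog B big two big two ⇒ pop dog pop pop dog pop dog W big two big two ⇒ pop dog pop pop dog pop dog pop pop big two big two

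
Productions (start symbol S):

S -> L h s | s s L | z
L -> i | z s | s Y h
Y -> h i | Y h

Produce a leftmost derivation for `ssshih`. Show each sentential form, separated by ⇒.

S⇒ssL⇒sssYh⇒ssshih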